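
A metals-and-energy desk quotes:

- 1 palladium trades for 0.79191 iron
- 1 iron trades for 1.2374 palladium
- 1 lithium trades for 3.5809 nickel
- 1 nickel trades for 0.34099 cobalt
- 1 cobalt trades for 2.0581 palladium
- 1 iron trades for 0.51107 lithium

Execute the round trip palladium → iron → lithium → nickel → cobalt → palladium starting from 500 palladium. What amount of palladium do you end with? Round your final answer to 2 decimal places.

508.54

500 palladium × 0.79191 = 395.955 iron
395.955 iron × 0.51107 = 202.36072185 lithium
202.36072185 lithium × 3.5809 = 724.633508872665 nickel
724.633508872665 nickel × 0.34099 = 247.09278019049003835 cobalt
247.09278019049003835 cobalt × 2.0581 = 508.541650910047547928135 palladium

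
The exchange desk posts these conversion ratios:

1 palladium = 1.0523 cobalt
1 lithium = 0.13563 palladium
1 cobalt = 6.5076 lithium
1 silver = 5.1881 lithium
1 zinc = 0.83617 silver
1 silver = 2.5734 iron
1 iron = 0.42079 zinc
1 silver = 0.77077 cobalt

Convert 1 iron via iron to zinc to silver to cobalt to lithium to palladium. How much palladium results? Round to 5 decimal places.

1 iron × 0.42079 = 0.42079 zinc
0.42079 zinc × 0.83617 = 0.3518519743 silver
0.3518519743 silver × 0.77077 = 0.271196946231211 cobalt
0.271196946231211 cobalt × 6.5076 = 1.7648412472942287036 lithium
1.7648412472942287036 lithium × 0.13563 = 0.239365418370516239069268 palladium

0.23937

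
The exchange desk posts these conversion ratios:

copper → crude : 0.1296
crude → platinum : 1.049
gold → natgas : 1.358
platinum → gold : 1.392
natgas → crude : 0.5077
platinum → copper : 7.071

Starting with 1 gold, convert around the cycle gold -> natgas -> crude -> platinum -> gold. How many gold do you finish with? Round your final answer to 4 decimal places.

1 gold × 1.358 = 1.358 natgas
1.358 natgas × 0.5077 = 0.6894566 crude
0.6894566 crude × 1.049 = 0.7232399734 platinum
0.7232399734 platinum × 1.392 = 1.0067500429728 gold

1.0068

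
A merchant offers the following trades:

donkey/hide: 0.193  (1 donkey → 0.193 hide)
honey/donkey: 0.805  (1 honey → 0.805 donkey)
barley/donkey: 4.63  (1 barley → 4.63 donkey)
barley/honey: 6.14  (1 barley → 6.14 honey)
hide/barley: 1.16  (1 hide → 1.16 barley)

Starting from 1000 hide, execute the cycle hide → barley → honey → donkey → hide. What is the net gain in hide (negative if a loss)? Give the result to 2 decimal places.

1000 hide × 1.16 = 1160 barley
1160 barley × 6.14 = 7122.4 honey
7122.4 honey × 0.805 = 5733.532 donkey
5733.532 donkey × 0.193 = 1106.571676 hide
Net change: 1106.571676 − 1000 = 106.571676 hide

106.57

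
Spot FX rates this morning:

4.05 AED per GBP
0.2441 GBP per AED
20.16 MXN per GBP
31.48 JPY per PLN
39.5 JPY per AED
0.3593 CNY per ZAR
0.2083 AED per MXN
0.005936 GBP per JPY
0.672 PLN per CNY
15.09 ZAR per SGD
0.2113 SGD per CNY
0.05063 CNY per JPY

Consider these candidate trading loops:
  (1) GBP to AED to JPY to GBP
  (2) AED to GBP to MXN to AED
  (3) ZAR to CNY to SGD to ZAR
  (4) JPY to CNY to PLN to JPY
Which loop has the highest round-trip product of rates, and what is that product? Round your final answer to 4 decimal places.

(1) 4.05 × 39.5 × 0.005936 = 0.94961
(2) 0.2441 × 20.16 × 0.2083 = 1.02506
(3) 0.3593 × 0.2113 × 15.09 = 1.14563
(4) 0.05063 × 0.672 × 31.48 = 1.07106
Highest is cycle (3) at 1.1456 (>1, arbitrage).

1.1456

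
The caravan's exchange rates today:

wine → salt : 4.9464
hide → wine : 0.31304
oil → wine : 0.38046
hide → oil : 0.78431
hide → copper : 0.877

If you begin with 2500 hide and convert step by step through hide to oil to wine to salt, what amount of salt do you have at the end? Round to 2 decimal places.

3690.00

2500 hide × 0.78431 = 1960.775 oil
1960.775 oil × 0.38046 = 745.9964565 wine
745.9964565 wine × 4.9464 = 3689.9968724316 salt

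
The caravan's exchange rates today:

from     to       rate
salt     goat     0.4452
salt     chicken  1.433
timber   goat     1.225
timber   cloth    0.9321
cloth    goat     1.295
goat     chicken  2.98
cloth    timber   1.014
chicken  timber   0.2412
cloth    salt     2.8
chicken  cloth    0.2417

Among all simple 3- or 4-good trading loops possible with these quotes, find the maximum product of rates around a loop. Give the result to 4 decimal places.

salt→chicken→cloth→salt: 1.433 × 0.2417 × 2.8 = 0.96980
chicken→cloth→goat→chicken: 0.2417 × 1.295 × 2.98 = 0.93274
salt→chicken→timber→cloth→salt: 1.433 × 0.2412 × 0.9321 × 2.8 = 0.90208
salt→goat→chicken→cloth→salt: 0.4452 × 2.98 × 0.2417 × 2.8 = 0.89785
chicken→cloth→timber→goat→chicken: 0.2417 × 1.014 × 1.225 × 2.98 = 0.89468
chicken→timber→goat→chicken: 0.2412 × 1.225 × 2.98 = 0.88050
chicken→timber→cloth→goat→chicken: 0.2412 × 0.9321 × 1.295 × 2.98 = 0.86761
Maximum is salt→chicken→cloth→salt at 0.9698; no arbitrage — every cycle loses value.

0.9698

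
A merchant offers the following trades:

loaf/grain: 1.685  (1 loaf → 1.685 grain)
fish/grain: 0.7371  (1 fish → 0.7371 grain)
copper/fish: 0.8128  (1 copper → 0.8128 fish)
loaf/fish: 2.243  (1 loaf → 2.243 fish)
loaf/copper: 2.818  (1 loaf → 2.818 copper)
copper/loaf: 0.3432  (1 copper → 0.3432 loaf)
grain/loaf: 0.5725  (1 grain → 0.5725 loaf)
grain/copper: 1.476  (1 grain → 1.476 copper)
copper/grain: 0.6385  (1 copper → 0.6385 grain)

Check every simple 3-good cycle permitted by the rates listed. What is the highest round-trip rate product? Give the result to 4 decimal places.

copper→grain→loaf→copper: 0.6385 × 0.5725 × 2.818 = 1.03010
fish→grain→loaf→fish: 0.7371 × 0.5725 × 2.243 = 0.94652
copper→fish→grain→copper: 0.8128 × 0.7371 × 1.476 = 0.88429
copper→loaf→grain→copper: 0.3432 × 1.685 × 1.476 = 0.85356
Maximum is copper→grain→loaf→copper at 1.0301; arbitrage exists.

1.0301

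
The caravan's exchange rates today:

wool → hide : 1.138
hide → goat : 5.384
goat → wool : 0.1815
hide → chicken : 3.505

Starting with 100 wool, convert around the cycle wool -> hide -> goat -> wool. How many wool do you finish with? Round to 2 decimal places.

100 wool × 1.138 = 113.8 hide
113.8 hide × 5.384 = 612.6992 goat
612.6992 goat × 0.1815 = 111.2049048 wool

111.20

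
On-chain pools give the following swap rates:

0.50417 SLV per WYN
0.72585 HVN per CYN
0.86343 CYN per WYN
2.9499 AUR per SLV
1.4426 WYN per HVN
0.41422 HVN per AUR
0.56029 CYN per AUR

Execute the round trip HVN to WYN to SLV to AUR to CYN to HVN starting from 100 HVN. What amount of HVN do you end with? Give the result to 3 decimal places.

87.255

100 HVN × 1.4426 = 144.26 WYN
144.26 WYN × 0.50417 = 72.7315642 SLV
72.7315642 SLV × 2.9499 = 214.55084123358 AUR
214.55084123358 AUR × 0.56029 = 120.2106908347625382 CYN
120.2106908347625382 CYN × 0.72585 = 87.25492994241238835247 HVN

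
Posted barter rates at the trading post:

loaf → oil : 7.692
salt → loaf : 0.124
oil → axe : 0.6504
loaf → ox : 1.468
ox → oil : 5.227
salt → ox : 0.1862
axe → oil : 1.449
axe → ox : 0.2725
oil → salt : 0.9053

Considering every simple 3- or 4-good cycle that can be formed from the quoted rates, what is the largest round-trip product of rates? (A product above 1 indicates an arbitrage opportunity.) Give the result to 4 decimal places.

0.9264

ox→oil→axe→ox: 5.227 × 0.6504 × 0.2725 = 0.92640
ox→oil→salt→ox: 5.227 × 0.9053 × 0.1862 = 0.88110
loaf→oil→salt→loaf: 7.692 × 0.9053 × 0.124 = 0.86348
ox→oil→salt→loaf→ox: 5.227 × 0.9053 × 0.124 × 1.468 = 0.86138
Maximum is ox→oil→axe→ox at 0.9264; no arbitrage — every cycle loses value.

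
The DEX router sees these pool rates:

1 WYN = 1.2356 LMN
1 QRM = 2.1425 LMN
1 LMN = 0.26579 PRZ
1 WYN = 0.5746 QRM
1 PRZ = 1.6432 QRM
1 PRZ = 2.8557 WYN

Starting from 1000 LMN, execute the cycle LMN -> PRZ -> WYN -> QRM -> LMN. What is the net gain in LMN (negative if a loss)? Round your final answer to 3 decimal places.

-65.590

1000 LMN × 0.26579 = 265.79 PRZ
265.79 PRZ × 2.8557 = 759.016503 WYN
759.016503 WYN × 0.5746 = 436.1308826238 QRM
436.1308826238 QRM × 2.1425 = 934.4104160214915 LMN
Net change: 934.4104160214915 − 1000 = -65.5895839785085 LMN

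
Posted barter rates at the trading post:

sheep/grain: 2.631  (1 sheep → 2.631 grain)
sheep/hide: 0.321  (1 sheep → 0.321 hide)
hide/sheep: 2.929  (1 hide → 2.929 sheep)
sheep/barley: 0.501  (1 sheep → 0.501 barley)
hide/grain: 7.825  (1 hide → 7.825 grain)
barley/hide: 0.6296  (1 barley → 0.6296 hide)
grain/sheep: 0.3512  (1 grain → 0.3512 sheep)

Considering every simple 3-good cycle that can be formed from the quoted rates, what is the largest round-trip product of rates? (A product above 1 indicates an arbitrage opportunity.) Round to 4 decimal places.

0.9239

barley→hide→sheep→barley: 0.6296 × 2.929 × 0.501 = 0.92389
hide→grain→sheep→hide: 7.825 × 0.3512 × 0.321 = 0.88215
Maximum is barley→hide→sheep→barley at 0.9239; no arbitrage — every cycle loses value.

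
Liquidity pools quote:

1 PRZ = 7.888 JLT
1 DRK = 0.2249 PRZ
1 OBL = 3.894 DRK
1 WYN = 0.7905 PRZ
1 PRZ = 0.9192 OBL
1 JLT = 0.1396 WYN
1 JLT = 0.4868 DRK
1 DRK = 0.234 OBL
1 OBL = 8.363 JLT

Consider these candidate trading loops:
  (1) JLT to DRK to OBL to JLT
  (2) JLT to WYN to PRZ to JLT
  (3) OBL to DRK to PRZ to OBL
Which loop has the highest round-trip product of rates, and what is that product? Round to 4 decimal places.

0.9526

(1) 0.4868 × 0.234 × 8.363 = 0.95264
(2) 0.1396 × 0.7905 × 7.888 = 0.87047
(3) 3.894 × 0.2249 × 0.9192 = 0.80500
Highest is cycle (1) at 0.9526 (≤1, no arbitrage).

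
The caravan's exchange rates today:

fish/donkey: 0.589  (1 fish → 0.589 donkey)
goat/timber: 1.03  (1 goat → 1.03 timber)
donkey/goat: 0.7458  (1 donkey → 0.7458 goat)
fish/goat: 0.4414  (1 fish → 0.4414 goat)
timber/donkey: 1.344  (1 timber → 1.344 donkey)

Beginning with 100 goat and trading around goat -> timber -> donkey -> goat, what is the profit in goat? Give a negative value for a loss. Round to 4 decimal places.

3.2426

100 goat × 1.03 = 103 timber
103 timber × 1.344 = 138.432 donkey
138.432 donkey × 0.7458 = 103.2425856 goat
Net change: 103.2425856 − 100 = 3.2425856 goat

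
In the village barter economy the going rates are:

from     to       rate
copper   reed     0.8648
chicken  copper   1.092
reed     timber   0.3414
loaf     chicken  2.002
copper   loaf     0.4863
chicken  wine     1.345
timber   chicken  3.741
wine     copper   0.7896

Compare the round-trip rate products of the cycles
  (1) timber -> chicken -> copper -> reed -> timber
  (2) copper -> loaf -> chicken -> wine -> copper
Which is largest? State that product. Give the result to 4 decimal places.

(1) 3.741 × 1.092 × 0.8648 × 0.3414 = 1.20612
(2) 0.4863 × 2.002 × 1.345 × 0.7896 = 1.03395
Highest is cycle (1) at 1.2061 (>1, arbitrage).

1.2061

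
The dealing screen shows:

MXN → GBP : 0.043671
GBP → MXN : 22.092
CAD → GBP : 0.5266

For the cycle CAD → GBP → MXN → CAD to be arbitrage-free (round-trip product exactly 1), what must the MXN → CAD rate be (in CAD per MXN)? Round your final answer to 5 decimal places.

Known legs of the cycle: 0.5266 × 22.092 = 11.6336472
For no arbitrage the full-cycle product must be 1, so the missing rate is 1 / 11.6336472 ≈ 0.0859576.

0.08596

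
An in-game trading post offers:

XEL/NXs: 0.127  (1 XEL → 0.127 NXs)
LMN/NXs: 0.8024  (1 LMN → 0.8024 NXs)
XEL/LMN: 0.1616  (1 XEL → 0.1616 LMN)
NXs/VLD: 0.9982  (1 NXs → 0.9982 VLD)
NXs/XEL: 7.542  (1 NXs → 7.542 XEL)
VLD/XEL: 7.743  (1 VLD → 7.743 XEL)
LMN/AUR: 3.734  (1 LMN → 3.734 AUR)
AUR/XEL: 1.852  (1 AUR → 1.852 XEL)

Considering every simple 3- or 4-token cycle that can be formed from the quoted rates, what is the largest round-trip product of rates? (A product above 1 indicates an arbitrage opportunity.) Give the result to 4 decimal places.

1.1175

XEL→LMN→AUR→XEL: 0.1616 × 3.734 × 1.852 = 1.11752
XEL→LMN→NXs→VLD→XEL: 0.1616 × 0.8024 × 0.9982 × 7.743 = 1.00221
XEL→NXs→VLD→XEL: 0.127 × 0.9982 × 7.743 = 0.98159
XEL→LMN→NXs→XEL: 0.1616 × 0.8024 × 7.542 = 0.97795
Maximum is XEL→LMN→AUR→XEL at 1.1175; arbitrage exists.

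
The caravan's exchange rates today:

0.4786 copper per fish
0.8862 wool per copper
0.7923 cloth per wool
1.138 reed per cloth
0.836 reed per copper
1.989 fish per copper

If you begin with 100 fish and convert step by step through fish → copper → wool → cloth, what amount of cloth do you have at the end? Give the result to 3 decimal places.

33.604

100 fish × 0.4786 = 47.86 copper
47.86 copper × 0.8862 = 42.413532 wool
42.413532 wool × 0.7923 = 33.6042414036 cloth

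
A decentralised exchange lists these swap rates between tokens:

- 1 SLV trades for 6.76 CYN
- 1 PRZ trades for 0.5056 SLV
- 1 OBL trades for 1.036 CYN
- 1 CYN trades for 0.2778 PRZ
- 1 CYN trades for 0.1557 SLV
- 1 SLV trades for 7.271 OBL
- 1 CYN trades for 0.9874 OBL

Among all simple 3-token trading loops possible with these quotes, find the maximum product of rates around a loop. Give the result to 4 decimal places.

CYN→SLV→OBL→CYN: 0.1557 × 7.271 × 1.036 = 1.17285
CYN→PRZ→SLV→CYN: 0.2778 × 0.5056 × 6.76 = 0.94948
Maximum is CYN→SLV→OBL→CYN at 1.1729; arbitrage exists.

1.1729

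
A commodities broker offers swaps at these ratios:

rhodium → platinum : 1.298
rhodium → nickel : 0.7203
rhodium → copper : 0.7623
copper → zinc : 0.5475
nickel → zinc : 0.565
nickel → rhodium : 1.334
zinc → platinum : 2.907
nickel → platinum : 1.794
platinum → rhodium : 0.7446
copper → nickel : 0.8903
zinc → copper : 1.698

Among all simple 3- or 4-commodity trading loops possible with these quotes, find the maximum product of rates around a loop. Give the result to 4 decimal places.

0.9622

platinum→rhodium→nickel→platinum: 0.7446 × 0.7203 × 1.794 = 0.96219
platinum→rhodium→copper→nickel→platinum: 0.7446 × 0.7623 × 0.8903 × 1.794 = 0.90658
copper→nickel→rhodium→copper: 0.8903 × 1.334 × 0.7623 = 0.90535
platinum→rhodium→copper→zinc→platinum: 0.7446 × 0.7623 × 0.5475 × 2.907 = 0.90340
platinum→rhodium→nickel→zinc→platinum: 0.7446 × 0.7203 × 0.565 × 2.907 = 0.88091
copper→nickel→zinc→copper: 0.8903 × 0.565 × 1.698 = 0.85413
Maximum is platinum→rhodium→nickel→platinum at 0.9622; no arbitrage — every cycle loses value.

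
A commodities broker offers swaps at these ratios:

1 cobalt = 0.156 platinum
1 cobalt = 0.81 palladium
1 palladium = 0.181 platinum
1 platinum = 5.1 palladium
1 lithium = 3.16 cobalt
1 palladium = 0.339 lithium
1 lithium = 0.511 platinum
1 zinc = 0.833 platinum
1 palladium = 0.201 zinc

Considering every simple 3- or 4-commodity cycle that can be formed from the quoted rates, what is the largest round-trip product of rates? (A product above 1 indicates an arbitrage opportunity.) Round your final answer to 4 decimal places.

0.8835

lithium→platinum→palladium→lithium: 0.511 × 5.1 × 0.339 = 0.88347
lithium→cobalt→palladium→lithium: 3.16 × 0.81 × 0.339 = 0.86770
palladium→zinc→platinum→palladium: 0.201 × 0.833 × 5.1 = 0.85391
lithium→cobalt→platinum→palladium→lithium: 3.16 × 0.156 × 5.1 × 0.339 = 0.85228
Maximum is lithium→platinum→palladium→lithium at 0.8835; no arbitrage — every cycle loses value.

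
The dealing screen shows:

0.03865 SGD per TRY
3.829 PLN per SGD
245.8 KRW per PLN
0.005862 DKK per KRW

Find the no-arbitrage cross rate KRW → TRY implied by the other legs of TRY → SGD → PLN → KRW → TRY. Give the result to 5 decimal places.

Known legs of the cycle: 0.03865 × 3.829 × 245.8 = 36.37615093
For no arbitrage the full-cycle product must be 1, so the missing rate is 1 / 36.37615093 ≈ 0.0274905.

0.02749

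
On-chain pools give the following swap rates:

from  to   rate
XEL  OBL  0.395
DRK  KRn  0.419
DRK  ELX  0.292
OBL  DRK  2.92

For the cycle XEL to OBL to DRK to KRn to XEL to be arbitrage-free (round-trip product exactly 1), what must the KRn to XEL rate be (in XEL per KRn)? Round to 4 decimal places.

Known legs of the cycle: 0.395 × 2.92 × 0.419 = 0.4832746
For no arbitrage the full-cycle product must be 1, so the missing rate is 1 / 0.4832746 ≈ 2.069217.

2.0692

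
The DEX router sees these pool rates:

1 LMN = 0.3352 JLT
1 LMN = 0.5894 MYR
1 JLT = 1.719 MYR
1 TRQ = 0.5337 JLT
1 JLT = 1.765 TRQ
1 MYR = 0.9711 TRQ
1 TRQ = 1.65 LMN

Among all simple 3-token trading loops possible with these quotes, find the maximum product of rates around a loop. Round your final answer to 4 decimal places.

TRQ→LMN→JLT→TRQ: 1.65 × 0.3352 × 1.765 = 0.97619
TRQ→LMN→MYR→TRQ: 1.65 × 0.5894 × 0.9711 = 0.94440
TRQ→JLT→MYR→TRQ: 0.5337 × 1.719 × 0.9711 = 0.89092
Maximum is TRQ→LMN→JLT→TRQ at 0.9762; no arbitrage — every cycle loses value.

0.9762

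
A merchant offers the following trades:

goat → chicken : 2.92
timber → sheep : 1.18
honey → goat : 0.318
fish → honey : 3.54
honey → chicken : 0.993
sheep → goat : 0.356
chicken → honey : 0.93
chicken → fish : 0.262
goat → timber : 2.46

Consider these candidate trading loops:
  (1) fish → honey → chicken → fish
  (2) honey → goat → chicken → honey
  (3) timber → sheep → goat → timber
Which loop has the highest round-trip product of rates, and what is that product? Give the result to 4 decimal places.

1.0334

(1) 3.54 × 0.993 × 0.262 = 0.92099
(2) 0.318 × 2.92 × 0.93 = 0.86356
(3) 1.18 × 0.356 × 2.46 = 1.03340
Highest is cycle (3) at 1.0334 (>1, arbitrage).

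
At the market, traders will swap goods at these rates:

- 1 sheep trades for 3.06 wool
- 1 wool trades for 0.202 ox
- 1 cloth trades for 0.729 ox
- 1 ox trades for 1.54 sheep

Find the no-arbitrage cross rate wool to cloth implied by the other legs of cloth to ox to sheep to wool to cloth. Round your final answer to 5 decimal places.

Known legs of the cycle: 0.729 × 1.54 × 3.06 = 3.4353396
For no arbitrage the full-cycle product must be 1, so the missing rate is 1 / 3.4353396 ≈ 0.2910920.

0.29109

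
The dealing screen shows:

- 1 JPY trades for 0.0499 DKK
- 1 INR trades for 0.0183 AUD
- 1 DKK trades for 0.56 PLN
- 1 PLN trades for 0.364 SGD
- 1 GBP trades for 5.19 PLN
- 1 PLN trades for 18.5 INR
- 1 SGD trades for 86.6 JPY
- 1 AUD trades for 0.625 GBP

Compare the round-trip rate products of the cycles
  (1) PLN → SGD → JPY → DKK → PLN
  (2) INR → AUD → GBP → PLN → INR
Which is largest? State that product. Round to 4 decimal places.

1.0982

(1) 0.364 × 86.6 × 0.0499 × 0.56 = 0.88086
(2) 0.0183 × 0.625 × 5.19 × 18.5 = 1.09817
Highest is cycle (2) at 1.0982 (>1, arbitrage).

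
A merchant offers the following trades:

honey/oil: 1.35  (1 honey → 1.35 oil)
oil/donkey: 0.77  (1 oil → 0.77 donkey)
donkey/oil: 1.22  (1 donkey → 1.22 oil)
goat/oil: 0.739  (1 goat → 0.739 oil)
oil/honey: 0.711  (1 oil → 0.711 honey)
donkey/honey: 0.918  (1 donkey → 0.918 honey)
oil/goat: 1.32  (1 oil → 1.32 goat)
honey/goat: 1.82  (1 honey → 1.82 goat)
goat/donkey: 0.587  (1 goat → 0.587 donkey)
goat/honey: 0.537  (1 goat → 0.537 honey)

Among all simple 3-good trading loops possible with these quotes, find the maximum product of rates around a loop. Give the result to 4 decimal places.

0.9807

honey→goat→donkey→honey: 1.82 × 0.587 × 0.918 = 0.98074
honey→oil→goat→honey: 1.35 × 1.32 × 0.537 = 0.95693
honey→goat→oil→honey: 1.82 × 0.739 × 0.711 = 0.95628
honey→oil→donkey→honey: 1.35 × 0.77 × 0.918 = 0.95426
donkey→oil→goat→donkey: 1.22 × 1.32 × 0.587 = 0.94530
Maximum is honey→goat→donkey→honey at 0.9807; no arbitrage — every cycle loses value.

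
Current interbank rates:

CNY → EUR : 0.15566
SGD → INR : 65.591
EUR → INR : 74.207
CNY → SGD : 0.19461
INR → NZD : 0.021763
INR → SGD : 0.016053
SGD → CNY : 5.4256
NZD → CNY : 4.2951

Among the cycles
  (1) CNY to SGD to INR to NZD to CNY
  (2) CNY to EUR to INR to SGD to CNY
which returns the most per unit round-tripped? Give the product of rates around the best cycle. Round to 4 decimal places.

(1) 0.19461 × 65.591 × 0.021763 × 4.2951 = 1.19317
(2) 0.15566 × 74.207 × 0.016053 × 5.4256 = 1.00606
Highest is cycle (1) at 1.1932 (>1, arbitrage).

1.1932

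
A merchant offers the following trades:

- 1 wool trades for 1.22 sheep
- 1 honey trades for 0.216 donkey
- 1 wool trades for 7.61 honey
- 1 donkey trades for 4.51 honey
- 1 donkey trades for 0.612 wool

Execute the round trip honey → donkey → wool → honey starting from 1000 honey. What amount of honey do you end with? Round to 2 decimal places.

1005.98

1000 honey × 0.216 = 216 donkey
216 donkey × 0.612 = 132.192 wool
132.192 wool × 7.61 = 1005.98112 honey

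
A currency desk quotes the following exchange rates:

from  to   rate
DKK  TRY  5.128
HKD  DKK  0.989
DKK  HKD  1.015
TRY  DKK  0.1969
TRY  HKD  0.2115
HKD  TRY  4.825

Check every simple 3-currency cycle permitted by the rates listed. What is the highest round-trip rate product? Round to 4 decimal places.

1.0726

TRY→HKD→DKK→TRY: 0.2115 × 0.989 × 5.128 = 1.07264
TRY→DKK→HKD→TRY: 0.1969 × 1.015 × 4.825 = 0.96429
Maximum is TRY→HKD→DKK→TRY at 1.0726; arbitrage exists.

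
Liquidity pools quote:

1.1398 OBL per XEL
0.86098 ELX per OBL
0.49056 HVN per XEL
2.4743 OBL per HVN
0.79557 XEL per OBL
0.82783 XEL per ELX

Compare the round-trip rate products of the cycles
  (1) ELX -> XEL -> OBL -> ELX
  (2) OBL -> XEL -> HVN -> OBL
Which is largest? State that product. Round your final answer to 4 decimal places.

0.9657

(1) 0.82783 × 1.1398 × 0.86098 = 0.81239
(2) 0.79557 × 0.49056 × 2.4743 = 0.96566
Highest is cycle (2) at 0.9657 (≤1, no arbitrage).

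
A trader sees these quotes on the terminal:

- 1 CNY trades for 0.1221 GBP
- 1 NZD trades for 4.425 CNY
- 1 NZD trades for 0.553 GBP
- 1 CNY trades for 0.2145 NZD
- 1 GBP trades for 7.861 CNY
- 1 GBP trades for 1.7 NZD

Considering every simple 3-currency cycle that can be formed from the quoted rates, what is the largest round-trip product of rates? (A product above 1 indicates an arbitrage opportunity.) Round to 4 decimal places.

GBP→CNY→NZD→GBP: 7.861 × 0.2145 × 0.553 = 0.93246
GBP→NZD→CNY→GBP: 1.7 × 4.425 × 0.1221 = 0.91850
Maximum is GBP→CNY→NZD→GBP at 0.9325; no arbitrage — every cycle loses value.

0.9325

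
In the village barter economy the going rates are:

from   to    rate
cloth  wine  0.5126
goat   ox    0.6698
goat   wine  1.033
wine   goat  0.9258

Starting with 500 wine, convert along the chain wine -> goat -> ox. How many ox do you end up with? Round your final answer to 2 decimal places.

310.05

500 wine × 0.9258 = 462.9 goat
462.9 goat × 0.6698 = 310.05042 ox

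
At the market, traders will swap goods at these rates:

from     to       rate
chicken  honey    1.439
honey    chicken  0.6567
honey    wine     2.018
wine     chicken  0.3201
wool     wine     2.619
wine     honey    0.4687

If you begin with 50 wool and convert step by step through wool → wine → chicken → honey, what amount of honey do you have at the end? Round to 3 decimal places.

60.319

50 wool × 2.619 = 130.95 wine
130.95 wine × 0.3201 = 41.917095 chicken
41.917095 chicken × 1.439 = 60.318699705 honey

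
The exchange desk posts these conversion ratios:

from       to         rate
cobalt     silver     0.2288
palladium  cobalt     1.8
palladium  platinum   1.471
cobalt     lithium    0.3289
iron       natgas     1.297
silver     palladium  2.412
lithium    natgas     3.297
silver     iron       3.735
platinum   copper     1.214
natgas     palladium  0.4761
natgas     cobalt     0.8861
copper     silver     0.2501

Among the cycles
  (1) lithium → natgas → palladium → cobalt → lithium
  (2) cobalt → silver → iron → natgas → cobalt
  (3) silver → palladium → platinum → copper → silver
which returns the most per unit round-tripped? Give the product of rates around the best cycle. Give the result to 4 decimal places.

1.0773

(1) 3.297 × 0.4761 × 1.8 × 0.3289 = 0.92929
(2) 0.2288 × 3.735 × 1.297 × 0.8861 = 0.98213
(3) 2.412 × 1.471 × 1.214 × 0.2501 = 1.07726
Highest is cycle (3) at 1.0773 (>1, arbitrage).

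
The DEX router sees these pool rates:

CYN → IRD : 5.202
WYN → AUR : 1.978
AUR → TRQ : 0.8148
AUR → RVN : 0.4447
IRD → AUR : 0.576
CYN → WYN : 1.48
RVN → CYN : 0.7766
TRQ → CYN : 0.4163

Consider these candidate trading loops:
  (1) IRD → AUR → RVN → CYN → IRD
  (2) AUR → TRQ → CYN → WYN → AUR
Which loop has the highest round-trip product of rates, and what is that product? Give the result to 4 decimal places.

1.0348

(1) 0.576 × 0.4447 × 0.7766 × 5.202 = 1.03480
(2) 0.8148 × 0.4163 × 1.48 × 1.978 = 0.99299
Highest is cycle (1) at 1.0348 (>1, arbitrage).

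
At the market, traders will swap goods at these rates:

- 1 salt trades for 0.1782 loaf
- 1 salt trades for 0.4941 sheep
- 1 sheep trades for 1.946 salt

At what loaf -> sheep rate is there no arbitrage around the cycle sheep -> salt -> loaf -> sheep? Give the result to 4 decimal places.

2.8837

Known legs of the cycle: 1.946 × 0.1782 = 0.3467772
For no arbitrage the full-cycle product must be 1, so the missing rate is 1 / 0.3467772 ≈ 2.883696.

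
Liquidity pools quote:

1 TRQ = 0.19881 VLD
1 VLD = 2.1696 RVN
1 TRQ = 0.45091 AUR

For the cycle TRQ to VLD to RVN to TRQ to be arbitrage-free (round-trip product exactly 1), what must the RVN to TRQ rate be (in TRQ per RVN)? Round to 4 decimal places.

2.3184

Known legs of the cycle: 0.19881 × 2.1696 = 0.431338176
For no arbitrage the full-cycle product must be 1, so the missing rate is 1 / 0.431338176 ≈ 2.318367.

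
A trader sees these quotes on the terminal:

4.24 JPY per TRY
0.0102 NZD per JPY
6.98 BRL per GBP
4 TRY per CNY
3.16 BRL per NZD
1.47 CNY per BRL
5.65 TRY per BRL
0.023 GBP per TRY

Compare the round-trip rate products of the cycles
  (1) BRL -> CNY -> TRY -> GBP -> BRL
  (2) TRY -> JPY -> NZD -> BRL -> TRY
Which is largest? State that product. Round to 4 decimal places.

0.9440

(1) 1.47 × 4 × 0.023 × 6.98 = 0.94398
(2) 4.24 × 0.0102 × 3.16 × 5.65 = 0.77215
Highest is cycle (1) at 0.9440 (≤1, no arbitrage).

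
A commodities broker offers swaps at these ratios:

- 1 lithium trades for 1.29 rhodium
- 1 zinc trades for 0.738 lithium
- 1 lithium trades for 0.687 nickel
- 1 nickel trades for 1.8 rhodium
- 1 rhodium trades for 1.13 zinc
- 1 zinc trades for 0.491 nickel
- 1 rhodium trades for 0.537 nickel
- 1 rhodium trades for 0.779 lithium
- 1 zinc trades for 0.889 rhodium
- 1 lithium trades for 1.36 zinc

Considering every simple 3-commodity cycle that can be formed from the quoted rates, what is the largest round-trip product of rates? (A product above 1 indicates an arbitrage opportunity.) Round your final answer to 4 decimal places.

lithium→rhodium→zinc→lithium: 1.29 × 1.13 × 0.738 = 1.07578
nickel→rhodium→zinc→nickel: 1.8 × 1.13 × 0.491 = 0.99869
lithium→nickel→rhodium→lithium: 0.687 × 1.8 × 0.779 = 0.96331
lithium→zinc→rhodium→lithium: 1.36 × 0.889 × 0.779 = 0.94184
Maximum is lithium→rhodium→zinc→lithium at 1.0758; arbitrage exists.

1.0758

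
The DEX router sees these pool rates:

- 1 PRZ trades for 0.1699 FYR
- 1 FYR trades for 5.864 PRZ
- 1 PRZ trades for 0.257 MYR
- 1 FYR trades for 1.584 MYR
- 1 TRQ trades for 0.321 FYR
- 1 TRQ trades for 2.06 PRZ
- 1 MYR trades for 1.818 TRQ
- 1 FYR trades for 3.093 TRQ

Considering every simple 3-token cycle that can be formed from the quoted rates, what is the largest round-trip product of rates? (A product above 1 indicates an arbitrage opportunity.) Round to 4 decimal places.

1.0825

TRQ→PRZ→FYR→TRQ: 2.06 × 0.1699 × 3.093 = 1.08253
TRQ→PRZ→MYR→TRQ: 2.06 × 0.257 × 1.818 = 0.96249
TRQ→FYR→MYR→TRQ: 0.321 × 1.584 × 1.818 = 0.92439
Maximum is TRQ→PRZ→FYR→TRQ at 1.0825; arbitrage exists.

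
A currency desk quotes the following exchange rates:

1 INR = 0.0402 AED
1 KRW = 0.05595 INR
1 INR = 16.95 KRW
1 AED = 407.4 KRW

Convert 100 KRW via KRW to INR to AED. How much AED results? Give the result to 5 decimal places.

100 KRW × 0.05595 = 5.595 INR
5.595 INR × 0.0402 = 0.224919 AED

0.22492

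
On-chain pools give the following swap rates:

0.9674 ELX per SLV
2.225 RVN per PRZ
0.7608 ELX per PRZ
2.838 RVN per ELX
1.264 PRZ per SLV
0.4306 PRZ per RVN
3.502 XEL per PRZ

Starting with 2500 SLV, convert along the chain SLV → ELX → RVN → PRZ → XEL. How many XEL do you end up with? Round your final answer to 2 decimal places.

2500 SLV × 0.9674 = 2418.5 ELX
2418.5 ELX × 2.838 = 6863.703 RVN
6863.703 RVN × 0.4306 = 2955.5105118 PRZ
2955.5105118 PRZ × 3.502 = 10350.1978123236 XEL

10350.20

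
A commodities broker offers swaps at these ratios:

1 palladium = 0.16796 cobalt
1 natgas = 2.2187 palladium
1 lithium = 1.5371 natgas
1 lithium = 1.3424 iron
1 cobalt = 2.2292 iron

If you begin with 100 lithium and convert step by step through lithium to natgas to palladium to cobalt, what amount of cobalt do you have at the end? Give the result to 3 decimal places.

100 lithium × 1.5371 = 153.71 natgas
153.71 natgas × 2.2187 = 341.036377 palladium
341.036377 palladium × 0.16796 = 57.28046988092 cobalt

57.280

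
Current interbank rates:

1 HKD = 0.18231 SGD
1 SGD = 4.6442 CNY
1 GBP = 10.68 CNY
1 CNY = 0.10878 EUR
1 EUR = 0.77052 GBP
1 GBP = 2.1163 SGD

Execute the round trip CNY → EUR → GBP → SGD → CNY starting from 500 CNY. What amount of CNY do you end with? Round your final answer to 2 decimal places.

500 CNY × 0.10878 = 54.39 EUR
54.39 EUR × 0.77052 = 41.9085828 GBP
41.9085828 GBP × 2.1163 = 88.69113377964 SGD
88.69113377964 SGD × 4.6442 = 411.899363499404088 CNY

411.90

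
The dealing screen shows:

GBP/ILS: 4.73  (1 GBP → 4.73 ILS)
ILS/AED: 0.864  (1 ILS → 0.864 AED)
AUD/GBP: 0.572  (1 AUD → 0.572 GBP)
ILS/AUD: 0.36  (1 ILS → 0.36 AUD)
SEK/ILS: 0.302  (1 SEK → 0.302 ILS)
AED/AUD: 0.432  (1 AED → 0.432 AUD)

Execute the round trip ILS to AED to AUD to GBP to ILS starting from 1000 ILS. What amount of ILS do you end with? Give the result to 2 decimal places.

1000 ILS × 0.864 = 864 AED
864 AED × 0.432 = 373.248 AUD
373.248 AUD × 0.572 = 213.497856 GBP
213.497856 GBP × 4.73 = 1009.84485888 ILS

1009.84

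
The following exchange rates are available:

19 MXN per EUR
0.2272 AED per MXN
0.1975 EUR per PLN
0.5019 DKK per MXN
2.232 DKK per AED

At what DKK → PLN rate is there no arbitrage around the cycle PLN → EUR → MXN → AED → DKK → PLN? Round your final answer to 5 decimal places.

Known legs of the cycle: 0.1975 × 19 × 0.2272 × 2.232 = 1.902931776
For no arbitrage the full-cycle product must be 1, so the missing rate is 1 / 1.902931776 ≈ 0.5255049.

0.52550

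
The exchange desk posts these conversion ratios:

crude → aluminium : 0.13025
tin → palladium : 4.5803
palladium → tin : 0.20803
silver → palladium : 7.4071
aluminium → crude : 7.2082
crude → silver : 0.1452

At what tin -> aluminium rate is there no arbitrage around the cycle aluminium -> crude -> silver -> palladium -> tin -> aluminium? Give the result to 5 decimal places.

0.62006

Known legs of the cycle: 7.2082 × 0.1452 × 7.4071 × 0.20803 = 1.61275212015155832
For no arbitrage the full-cycle product must be 1, so the missing rate is 1 / 1.61275212015155832 ≈ 0.6200581.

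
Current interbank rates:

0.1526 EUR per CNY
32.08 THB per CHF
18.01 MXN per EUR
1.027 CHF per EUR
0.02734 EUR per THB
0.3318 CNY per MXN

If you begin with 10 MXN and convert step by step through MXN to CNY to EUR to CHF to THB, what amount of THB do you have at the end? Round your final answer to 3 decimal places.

10 MXN × 0.3318 = 3.318 CNY
3.318 CNY × 0.1526 = 0.5063268 EUR
0.5063268 EUR × 1.027 = 0.5199976236 CHF
0.5199976236 CHF × 32.08 = 16.681523765088 THB

16.682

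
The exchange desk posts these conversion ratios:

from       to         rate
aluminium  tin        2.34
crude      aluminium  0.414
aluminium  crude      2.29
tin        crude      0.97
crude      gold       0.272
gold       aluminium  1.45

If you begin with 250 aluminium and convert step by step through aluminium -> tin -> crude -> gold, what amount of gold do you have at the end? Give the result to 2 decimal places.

154.35

250 aluminium × 2.34 = 585 tin
585 tin × 0.97 = 567.45 crude
567.45 crude × 0.272 = 154.3464 gold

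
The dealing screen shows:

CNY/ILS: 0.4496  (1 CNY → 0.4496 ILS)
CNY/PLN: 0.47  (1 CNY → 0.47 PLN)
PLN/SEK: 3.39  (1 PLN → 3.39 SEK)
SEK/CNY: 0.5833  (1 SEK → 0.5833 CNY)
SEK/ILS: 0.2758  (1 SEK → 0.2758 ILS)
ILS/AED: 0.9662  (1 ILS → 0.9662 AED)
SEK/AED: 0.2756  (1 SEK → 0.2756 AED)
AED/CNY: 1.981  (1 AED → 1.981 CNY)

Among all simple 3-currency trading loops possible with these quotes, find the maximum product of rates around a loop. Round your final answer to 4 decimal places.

SEK→CNY→PLN→SEK: 0.5833 × 0.47 × 3.39 = 0.92937
AED→CNY→ILS→AED: 1.981 × 0.4496 × 0.9662 = 0.86055
Maximum is SEK→CNY→PLN→SEK at 0.9294; no arbitrage — every cycle loses value.

0.9294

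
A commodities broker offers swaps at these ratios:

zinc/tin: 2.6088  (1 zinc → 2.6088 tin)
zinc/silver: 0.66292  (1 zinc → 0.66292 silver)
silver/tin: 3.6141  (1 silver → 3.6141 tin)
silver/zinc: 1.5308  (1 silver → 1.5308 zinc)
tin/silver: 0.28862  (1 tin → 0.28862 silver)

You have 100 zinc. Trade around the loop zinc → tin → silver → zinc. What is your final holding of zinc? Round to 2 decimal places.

100 zinc × 2.6088 = 260.88 tin
260.88 tin × 0.28862 = 75.2951856 silver
75.2951856 silver × 1.5308 = 115.26187011648 zinc

115.26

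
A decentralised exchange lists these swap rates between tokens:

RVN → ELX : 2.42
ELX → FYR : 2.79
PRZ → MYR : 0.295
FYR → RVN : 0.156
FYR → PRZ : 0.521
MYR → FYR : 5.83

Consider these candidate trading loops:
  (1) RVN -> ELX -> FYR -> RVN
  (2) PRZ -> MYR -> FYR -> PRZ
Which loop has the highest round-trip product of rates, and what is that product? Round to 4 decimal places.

1.0533

(1) 2.42 × 2.79 × 0.156 = 1.05328
(2) 0.295 × 5.83 × 0.521 = 0.89604
Highest is cycle (1) at 1.0533 (>1, arbitrage).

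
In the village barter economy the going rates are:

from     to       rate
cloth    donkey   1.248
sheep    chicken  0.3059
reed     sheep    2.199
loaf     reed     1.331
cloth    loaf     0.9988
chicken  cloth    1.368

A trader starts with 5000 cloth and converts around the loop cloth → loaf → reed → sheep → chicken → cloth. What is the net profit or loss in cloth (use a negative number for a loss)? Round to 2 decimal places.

1116.70

5000 cloth × 0.9988 = 4994 loaf
4994 loaf × 1.331 = 6647.014 reed
6647.014 reed × 2.199 = 14616.783786 sheep
14616.783786 sheep × 0.3059 = 4471.2741601374 chicken
4471.2741601374 chicken × 1.368 = 6116.7030510679632 cloth
Net change: 6116.7030510679632 − 5000 = 1116.7030510679632 cloth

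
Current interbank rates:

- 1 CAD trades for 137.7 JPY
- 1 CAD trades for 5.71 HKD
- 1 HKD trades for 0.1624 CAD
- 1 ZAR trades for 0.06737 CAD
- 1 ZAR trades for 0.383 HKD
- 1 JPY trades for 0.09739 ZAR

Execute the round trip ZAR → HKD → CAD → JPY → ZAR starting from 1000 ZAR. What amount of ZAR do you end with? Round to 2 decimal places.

834.13

1000 ZAR × 0.383 = 383 HKD
383 HKD × 0.1624 = 62.1992 CAD
62.1992 CAD × 137.7 = 8564.82984 JPY
8564.82984 JPY × 0.09739 = 834.1287781176 ZAR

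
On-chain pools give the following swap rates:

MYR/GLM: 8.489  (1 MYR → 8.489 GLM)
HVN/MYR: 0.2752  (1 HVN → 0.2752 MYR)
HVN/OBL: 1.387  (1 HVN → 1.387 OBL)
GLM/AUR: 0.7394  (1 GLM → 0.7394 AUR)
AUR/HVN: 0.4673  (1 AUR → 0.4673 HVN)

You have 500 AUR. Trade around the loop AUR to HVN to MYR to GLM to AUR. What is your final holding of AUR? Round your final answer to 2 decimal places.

403.60

500 AUR × 0.4673 = 233.65 HVN
233.65 HVN × 0.2752 = 64.30048 MYR
64.30048 MYR × 8.489 = 545.84677472 GLM
545.84677472 GLM × 0.7394 = 403.599105227968 AUR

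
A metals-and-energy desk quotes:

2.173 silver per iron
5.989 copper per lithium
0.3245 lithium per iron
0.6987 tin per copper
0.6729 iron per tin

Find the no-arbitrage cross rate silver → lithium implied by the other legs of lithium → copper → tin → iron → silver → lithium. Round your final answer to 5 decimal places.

0.16343

Known legs of the cycle: 5.989 × 0.6987 × 0.6729 × 2.173 = 6.11864576827731
For no arbitrage the full-cycle product must be 1, so the missing rate is 1 / 6.11864576827731 ≈ 0.1634349.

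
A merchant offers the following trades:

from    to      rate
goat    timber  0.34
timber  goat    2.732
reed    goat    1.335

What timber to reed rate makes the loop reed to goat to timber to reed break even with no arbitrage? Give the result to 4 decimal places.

Known legs of the cycle: 1.335 × 0.34 = 0.4539
For no arbitrage the full-cycle product must be 1, so the missing rate is 1 / 0.4539 ≈ 2.203128.

2.2031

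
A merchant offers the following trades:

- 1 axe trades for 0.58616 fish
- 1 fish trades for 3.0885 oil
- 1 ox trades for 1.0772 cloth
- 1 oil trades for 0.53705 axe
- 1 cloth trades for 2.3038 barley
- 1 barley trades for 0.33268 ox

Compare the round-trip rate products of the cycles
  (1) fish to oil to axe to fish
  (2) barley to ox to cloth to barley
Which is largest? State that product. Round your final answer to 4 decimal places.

(1) 3.0885 × 0.53705 × 0.58616 = 0.97225
(2) 0.33268 × 1.0772 × 2.3038 = 0.82560
Highest is cycle (1) at 0.9723 (≤1, no arbitrage).

0.9723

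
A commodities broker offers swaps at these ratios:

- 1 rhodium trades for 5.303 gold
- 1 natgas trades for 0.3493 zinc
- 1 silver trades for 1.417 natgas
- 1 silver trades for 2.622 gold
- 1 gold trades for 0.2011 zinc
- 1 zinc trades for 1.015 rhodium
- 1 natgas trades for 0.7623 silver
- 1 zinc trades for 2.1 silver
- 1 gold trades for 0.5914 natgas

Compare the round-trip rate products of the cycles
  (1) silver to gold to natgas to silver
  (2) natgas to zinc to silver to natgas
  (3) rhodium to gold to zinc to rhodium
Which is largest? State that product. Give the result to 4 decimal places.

(1) 2.622 × 0.5914 × 0.7623 = 1.18206
(2) 0.3493 × 2.1 × 1.417 = 1.03941
(3) 5.303 × 0.2011 × 1.015 = 1.08243
Highest is cycle (1) at 1.1821 (>1, arbitrage).

1.1821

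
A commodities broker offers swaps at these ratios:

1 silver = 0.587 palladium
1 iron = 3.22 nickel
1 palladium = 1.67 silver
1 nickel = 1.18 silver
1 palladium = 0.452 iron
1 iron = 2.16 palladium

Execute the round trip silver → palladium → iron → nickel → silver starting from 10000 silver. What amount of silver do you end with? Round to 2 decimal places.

10081.25

10000 silver × 0.587 = 5870 palladium
5870 palladium × 0.452 = 2653.24 iron
2653.24 iron × 3.22 = 8543.4328 nickel
8543.4328 nickel × 1.18 = 10081.250704 silver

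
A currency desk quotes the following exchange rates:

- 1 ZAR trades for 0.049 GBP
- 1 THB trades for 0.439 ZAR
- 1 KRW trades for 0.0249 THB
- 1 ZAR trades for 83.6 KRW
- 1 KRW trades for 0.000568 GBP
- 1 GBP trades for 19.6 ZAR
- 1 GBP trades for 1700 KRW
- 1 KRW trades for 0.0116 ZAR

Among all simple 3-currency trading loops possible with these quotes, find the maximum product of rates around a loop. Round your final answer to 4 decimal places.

0.9663

GBP→KRW→ZAR→GBP: 1700 × 0.0116 × 0.049 = 0.96628
GBP→ZAR→KRW→GBP: 19.6 × 83.6 × 0.000568 = 0.93070
KRW→THB→ZAR→KRW: 0.0249 × 0.439 × 83.6 = 0.91384
Maximum is GBP→KRW→ZAR→GBP at 0.9663; no arbitrage — every cycle loses value.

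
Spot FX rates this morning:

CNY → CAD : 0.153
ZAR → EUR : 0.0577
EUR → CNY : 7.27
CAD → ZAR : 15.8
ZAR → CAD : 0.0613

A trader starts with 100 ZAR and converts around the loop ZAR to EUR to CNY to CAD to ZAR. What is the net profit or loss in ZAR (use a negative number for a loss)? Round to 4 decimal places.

1.4049

100 ZAR × 0.0577 = 5.77 EUR
5.77 EUR × 7.27 = 41.9479 CNY
41.9479 CNY × 0.153 = 6.4180287 CAD
6.4180287 CAD × 15.8 = 101.40485346 ZAR
Net change: 101.40485346 − 100 = 1.40485346 ZAR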